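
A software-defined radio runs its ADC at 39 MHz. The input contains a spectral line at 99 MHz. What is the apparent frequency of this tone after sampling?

99 MHz mod fs = 21 MHz.
21 MHz > fs/2 = 19.5 MHz, folds to fs − 21 MHz = 18 MHz.

18 MHz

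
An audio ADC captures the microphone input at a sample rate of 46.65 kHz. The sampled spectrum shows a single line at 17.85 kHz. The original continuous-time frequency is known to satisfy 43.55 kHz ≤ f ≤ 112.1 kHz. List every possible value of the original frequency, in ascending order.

Frequencies that alias to 17.85 kHz are k·fs ± 17.85 kHz for integer k ≥ 0.
k=0: 17.85 kHz.
k=1: 28.8 kHz, 64.5 kHz.
k=2: 75.45 kHz, 111.15 kHz.
k=3: 122.1 kHz, 157.8 kHz.
Within [43.55 kHz, 112.1 kHz]: 64.5 kHz, 75.45 kHz, 111.15 kHz.

64.5 kHz, 75.45 kHz, 111.15 kHz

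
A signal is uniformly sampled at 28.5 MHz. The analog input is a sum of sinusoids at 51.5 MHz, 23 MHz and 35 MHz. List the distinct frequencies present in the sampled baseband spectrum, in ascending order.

5.5 MHz, 6.5 MHz

fs/2 = 14.25 MHz.
51.5 MHz mod fs = 23 MHz.
23 MHz > fs/2 = 14.25 MHz, folds to fs − 23 MHz = 5.5 MHz.
23 MHz > fs/2 = 14.25 MHz, folds to fs − 23 MHz = 5.5 MHz.
35 MHz mod fs = 6.5 MHz.
6.5 MHz ≤ fs/2 = 14.25 MHz, appears at 6.5 MHz.
Distinct values: {5.5 MHz, 6.5 MHz}.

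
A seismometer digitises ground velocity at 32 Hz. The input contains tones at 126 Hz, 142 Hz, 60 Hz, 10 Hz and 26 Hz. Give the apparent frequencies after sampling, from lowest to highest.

fs/2 = 16 Hz.
126 Hz mod fs = 30 Hz.
30 Hz > fs/2 = 16 Hz, folds to fs − 30 Hz = 2 Hz.
142 Hz mod fs = 14 Hz.
14 Hz ≤ fs/2 = 16 Hz, appears at 14 Hz.
60 Hz mod fs = 28 Hz.
28 Hz > fs/2 = 16 Hz, folds to fs − 28 Hz = 4 Hz.
10 Hz ≤ fs/2 = 16 Hz, passes unchanged.
26 Hz > fs/2 = 16 Hz, folds to fs − 26 Hz = 6 Hz.
Distinct values: {2 Hz, 4 Hz, 6 Hz, 10 Hz, 14 Hz}.

2 Hz, 4 Hz, 6 Hz, 10 Hz, 14 Hz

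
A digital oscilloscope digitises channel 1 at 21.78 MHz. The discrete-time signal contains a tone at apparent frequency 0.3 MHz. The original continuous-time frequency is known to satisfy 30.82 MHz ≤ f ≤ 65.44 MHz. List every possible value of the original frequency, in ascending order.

43.26 MHz, 43.86 MHz, 65.04 MHz

Frequencies that alias to 0.3 MHz are k·fs ± 0.3 MHz for integer k ≥ 0.
k=0: 0.3 MHz.
k=1: 21.48 MHz, 22.08 MHz.
k=2: 43.26 MHz, 43.86 MHz.
k=3: 65.04 MHz, 65.64 MHz.
k=4: 86.82 MHz, 87.42 MHz.
Within [30.82 MHz, 65.44 MHz]: 43.26 MHz, 43.86 MHz, 65.04 MHz.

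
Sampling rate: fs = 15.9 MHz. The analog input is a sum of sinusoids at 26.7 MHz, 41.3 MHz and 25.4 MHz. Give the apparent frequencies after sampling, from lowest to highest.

5.1 MHz, 6.4 MHz

fs/2 = 7.95 MHz.
26.7 MHz mod fs = 10.8 MHz.
10.8 MHz > fs/2 = 7.95 MHz, folds to fs − 10.8 MHz = 5.1 MHz.
41.3 MHz mod fs = 9.5 MHz.
9.5 MHz > fs/2 = 7.95 MHz, folds to fs − 9.5 MHz = 6.4 MHz.
25.4 MHz mod fs = 9.5 MHz.
9.5 MHz > fs/2 = 7.95 MHz, folds to fs − 9.5 MHz = 6.4 MHz.
Distinct values: {5.1 MHz, 6.4 MHz}.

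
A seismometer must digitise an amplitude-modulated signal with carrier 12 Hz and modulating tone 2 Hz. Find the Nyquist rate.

AM sidebands sit at fc ± fm = 10 Hz and 14 Hz.
Highest-frequency component: 14 Hz.
Nyquist rate = 2 × 14 Hz = 28 Hz.

28 Hz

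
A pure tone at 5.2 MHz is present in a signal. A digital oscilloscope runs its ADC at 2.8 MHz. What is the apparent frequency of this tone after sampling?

0.4 MHz

5.2 MHz mod fs = 2.4 MHz.
2.4 MHz > fs/2 = 1.4 MHz, folds to fs − 2.4 MHz = 0.4 MHz.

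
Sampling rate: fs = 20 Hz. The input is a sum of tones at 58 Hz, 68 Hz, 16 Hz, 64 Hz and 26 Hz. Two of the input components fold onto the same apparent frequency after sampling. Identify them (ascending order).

16 Hz, 64 Hz

fs/2 = 10 Hz.
58 Hz mod fs = 18 Hz.
18 Hz > fs/2 = 10 Hz, folds to fs − 18 Hz = 2 Hz.
68 Hz mod fs = 8 Hz.
8 Hz ≤ fs/2 = 10 Hz, appears at 8 Hz.
16 Hz > fs/2 = 10 Hz, folds to fs − 16 Hz = 4 Hz.
64 Hz mod fs = 4 Hz.
4 Hz ≤ fs/2 = 10 Hz, appears at 4 Hz.
26 Hz mod fs = 6 Hz.
6 Hz ≤ fs/2 = 10 Hz, appears at 6 Hz.
16 Hz and 64 Hz both map to 4 Hz.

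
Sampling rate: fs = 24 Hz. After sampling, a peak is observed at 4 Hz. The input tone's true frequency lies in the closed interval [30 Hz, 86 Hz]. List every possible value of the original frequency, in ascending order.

Frequencies that alias to 4 Hz are k·fs ± 4 Hz for integer k ≥ 0.
k=0: 4 Hz.
k=1: 20 Hz, 28 Hz.
k=2: 44 Hz, 52 Hz.
k=3: 68 Hz, 76 Hz.
k=4: 92 Hz, 100 Hz.
Within [30 Hz, 86 Hz]: 44 Hz, 52 Hz, 68 Hz, 76 Hz.

44 Hz, 52 Hz, 68 Hz, 76 Hz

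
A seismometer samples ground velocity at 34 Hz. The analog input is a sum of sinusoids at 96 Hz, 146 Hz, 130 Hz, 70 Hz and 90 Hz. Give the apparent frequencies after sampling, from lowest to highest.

2 Hz, 6 Hz, 10 Hz, 12 Hz

fs/2 = 17 Hz.
96 Hz mod fs = 28 Hz.
28 Hz > fs/2 = 17 Hz, folds to fs − 28 Hz = 6 Hz.
146 Hz mod fs = 10 Hz.
10 Hz ≤ fs/2 = 17 Hz, appears at 10 Hz.
130 Hz mod fs = 28 Hz.
28 Hz > fs/2 = 17 Hz, folds to fs − 28 Hz = 6 Hz.
70 Hz mod fs = 2 Hz.
2 Hz ≤ fs/2 = 17 Hz, appears at 2 Hz.
90 Hz mod fs = 22 Hz.
22 Hz > fs/2 = 17 Hz, folds to fs − 22 Hz = 12 Hz.
Distinct values: {2 Hz, 6 Hz, 10 Hz, 12 Hz}.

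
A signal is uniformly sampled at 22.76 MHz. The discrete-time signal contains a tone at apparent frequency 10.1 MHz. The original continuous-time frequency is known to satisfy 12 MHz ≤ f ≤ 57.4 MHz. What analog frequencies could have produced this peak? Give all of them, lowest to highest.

Frequencies that alias to 10.1 MHz are k·fs ± 10.1 MHz for integer k ≥ 0.
k=0: 10.1 MHz.
k=1: 12.66 MHz, 32.86 MHz.
k=2: 35.42 MHz, 55.62 MHz.
k=3: 58.18 MHz, 78.38 MHz.
Within [12 MHz, 57.4 MHz]: 12.66 MHz, 32.86 MHz, 35.42 MHz, 55.62 MHz.

12.66 MHz, 32.86 MHz, 35.42 MHz, 55.62 MHz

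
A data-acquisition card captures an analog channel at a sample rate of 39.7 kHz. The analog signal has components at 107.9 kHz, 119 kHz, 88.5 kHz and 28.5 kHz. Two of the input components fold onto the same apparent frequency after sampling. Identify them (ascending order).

fs/2 = 19.85 kHz.
107.9 kHz mod fs = 28.5 kHz.
28.5 kHz > fs/2 = 19.85 kHz, folds to fs − 28.5 kHz = 11.2 kHz.
119 kHz mod fs = 39.6 kHz.
39.6 kHz > fs/2 = 19.85 kHz, folds to fs − 39.6 kHz = 0.1 kHz.
88.5 kHz mod fs = 9.1 kHz.
9.1 kHz ≤ fs/2 = 19.85 kHz, appears at 9.1 kHz.
28.5 kHz > fs/2 = 19.85 kHz, folds to fs − 28.5 kHz = 11.2 kHz.
28.5 kHz and 107.9 kHz both map to 11.2 kHz.

28.5 kHz, 107.9 kHz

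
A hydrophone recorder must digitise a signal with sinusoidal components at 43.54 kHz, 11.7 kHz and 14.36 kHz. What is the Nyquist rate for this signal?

Highest-frequency component: 43.54 kHz.
Nyquist rate = 2 × 43.54 kHz = 87.08 kHz.

87.08 kHz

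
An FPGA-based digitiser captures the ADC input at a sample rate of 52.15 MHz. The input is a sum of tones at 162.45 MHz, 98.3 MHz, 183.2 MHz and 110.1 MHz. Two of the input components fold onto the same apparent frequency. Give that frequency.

6 MHz

fs/2 = 26.075 MHz.
162.45 MHz mod fs = 6 MHz.
6 MHz ≤ fs/2 = 26.075 MHz, appears at 6 MHz.
98.3 MHz mod fs = 46.15 MHz.
46.15 MHz > fs/2 = 26.075 MHz, folds to fs − 46.15 MHz = 6 MHz.
183.2 MHz mod fs = 26.75 MHz.
26.75 MHz > fs/2 = 26.075 MHz, folds to fs − 26.75 MHz = 25.4 MHz.
110.1 MHz mod fs = 5.8 MHz.
5.8 MHz ≤ fs/2 = 26.075 MHz, appears at 5.8 MHz.
98.3 MHz and 162.45 MHz both map to 6 MHz.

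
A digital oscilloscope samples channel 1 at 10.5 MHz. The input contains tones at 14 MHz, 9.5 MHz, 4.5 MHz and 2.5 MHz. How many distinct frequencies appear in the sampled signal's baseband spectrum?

4

fs/2 = 5.25 MHz.
14 MHz mod fs = 3.5 MHz.
3.5 MHz ≤ fs/2 = 5.25 MHz, appears at 3.5 MHz.
9.5 MHz > fs/2 = 5.25 MHz, folds to fs − 9.5 MHz = 1 MHz.
4.5 MHz ≤ fs/2 = 5.25 MHz, passes unchanged.
2.5 MHz ≤ fs/2 = 5.25 MHz, passes unchanged.
Distinct values: {1 MHz, 2.5 MHz, 3.5 MHz, 4.5 MHz} → 4.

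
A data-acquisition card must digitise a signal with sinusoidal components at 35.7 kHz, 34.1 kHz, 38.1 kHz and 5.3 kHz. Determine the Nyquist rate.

Highest-frequency component: 38.1 kHz.
Nyquist rate = 2 × 38.1 kHz = 76.2 kHz.

76.2 kHz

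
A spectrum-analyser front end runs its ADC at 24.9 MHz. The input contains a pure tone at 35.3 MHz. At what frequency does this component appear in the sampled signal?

10.4 MHz

35.3 MHz mod fs = 10.4 MHz.
10.4 MHz ≤ fs/2 = 12.45 MHz, appears at 10.4 MHz.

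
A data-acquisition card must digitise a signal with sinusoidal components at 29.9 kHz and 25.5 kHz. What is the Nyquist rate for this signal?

Highest-frequency component: 29.9 kHz.
Nyquist rate = 2 × 29.9 kHz = 59.8 kHz.

59.8 kHz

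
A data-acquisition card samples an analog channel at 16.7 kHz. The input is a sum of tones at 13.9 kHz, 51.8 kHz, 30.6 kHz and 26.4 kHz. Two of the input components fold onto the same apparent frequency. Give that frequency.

2.8 kHz

fs/2 = 8.35 kHz.
13.9 kHz > fs/2 = 8.35 kHz, folds to fs − 13.9 kHz = 2.8 kHz.
51.8 kHz mod fs = 1.7 kHz.
1.7 kHz ≤ fs/2 = 8.35 kHz, appears at 1.7 kHz.
30.6 kHz mod fs = 13.9 kHz.
13.9 kHz > fs/2 = 8.35 kHz, folds to fs − 13.9 kHz = 2.8 kHz.
26.4 kHz mod fs = 9.7 kHz.
9.7 kHz > fs/2 = 8.35 kHz, folds to fs − 9.7 kHz = 7 kHz.
13.9 kHz and 30.6 kHz both map to 2.8 kHz.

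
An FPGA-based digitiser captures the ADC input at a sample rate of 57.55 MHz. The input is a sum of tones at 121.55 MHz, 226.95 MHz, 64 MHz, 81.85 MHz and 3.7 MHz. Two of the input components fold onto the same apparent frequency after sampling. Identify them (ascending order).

64 MHz, 121.55 MHz

fs/2 = 28.775 MHz.
121.55 MHz mod fs = 6.45 MHz.
6.45 MHz ≤ fs/2 = 28.775 MHz, appears at 6.45 MHz.
226.95 MHz mod fs = 54.3 MHz.
54.3 MHz > fs/2 = 28.775 MHz, folds to fs − 54.3 MHz = 3.25 MHz.
64 MHz mod fs = 6.45 MHz.
6.45 MHz ≤ fs/2 = 28.775 MHz, appears at 6.45 MHz.
81.85 MHz mod fs = 24.3 MHz.
24.3 MHz ≤ fs/2 = 28.775 MHz, appears at 24.3 MHz.
3.7 MHz ≤ fs/2 = 28.775 MHz, passes unchanged.
64 MHz and 121.55 MHz both map to 6.45 MHz.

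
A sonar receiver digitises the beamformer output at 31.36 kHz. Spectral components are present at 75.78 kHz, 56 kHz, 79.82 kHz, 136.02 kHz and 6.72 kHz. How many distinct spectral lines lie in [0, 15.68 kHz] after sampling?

fs/2 = 15.68 kHz.
75.78 kHz mod fs = 13.06 kHz.
13.06 kHz ≤ fs/2 = 15.68 kHz, appears at 13.06 kHz.
56 kHz mod fs = 24.64 kHz.
24.64 kHz > fs/2 = 15.68 kHz, folds to fs − 24.64 kHz = 6.72 kHz.
79.82 kHz mod fs = 17.1 kHz.
17.1 kHz > fs/2 = 15.68 kHz, folds to fs − 17.1 kHz = 14.26 kHz.
136.02 kHz mod fs = 10.58 kHz.
10.58 kHz ≤ fs/2 = 15.68 kHz, appears at 10.58 kHz.
6.72 kHz ≤ fs/2 = 15.68 kHz, passes unchanged.
Distinct values: {6.72 kHz, 10.58 kHz, 13.06 kHz, 14.26 kHz} → 4.

4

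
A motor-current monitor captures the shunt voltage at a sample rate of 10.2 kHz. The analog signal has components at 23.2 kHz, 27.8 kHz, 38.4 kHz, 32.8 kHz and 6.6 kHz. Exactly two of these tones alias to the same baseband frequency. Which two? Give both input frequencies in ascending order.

fs/2 = 5.1 kHz.
23.2 kHz mod fs = 2.8 kHz.
2.8 kHz ≤ fs/2 = 5.1 kHz, appears at 2.8 kHz.
27.8 kHz mod fs = 7.4 kHz.
7.4 kHz > fs/2 = 5.1 kHz, folds to fs − 7.4 kHz = 2.8 kHz.
38.4 kHz mod fs = 7.8 kHz.
7.8 kHz > fs/2 = 5.1 kHz, folds to fs − 7.8 kHz = 2.4 kHz.
32.8 kHz mod fs = 2.2 kHz.
2.2 kHz ≤ fs/2 = 5.1 kHz, appears at 2.2 kHz.
6.6 kHz > fs/2 = 5.1 kHz, folds to fs − 6.6 kHz = 3.6 kHz.
23.2 kHz and 27.8 kHz both map to 2.8 kHz.

23.2 kHz, 27.8 kHz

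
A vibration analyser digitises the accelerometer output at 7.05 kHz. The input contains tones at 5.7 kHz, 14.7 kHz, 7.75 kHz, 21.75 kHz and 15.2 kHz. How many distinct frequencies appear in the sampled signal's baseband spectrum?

4

fs/2 = 3.525 kHz.
5.7 kHz > fs/2 = 3.525 kHz, folds to fs − 5.7 kHz = 1.35 kHz.
14.7 kHz mod fs = 0.6 kHz.
0.6 kHz ≤ fs/2 = 3.525 kHz, appears at 0.6 kHz.
7.75 kHz mod fs = 0.7 kHz.
0.7 kHz ≤ fs/2 = 3.525 kHz, appears at 0.7 kHz.
21.75 kHz mod fs = 0.6 kHz.
0.6 kHz ≤ fs/2 = 3.525 kHz, appears at 0.6 kHz.
15.2 kHz mod fs = 1.1 kHz.
1.1 kHz ≤ fs/2 = 3.525 kHz, appears at 1.1 kHz.
Distinct values: {0.6 kHz, 0.7 kHz, 1.1 kHz, 1.35 kHz} → 4.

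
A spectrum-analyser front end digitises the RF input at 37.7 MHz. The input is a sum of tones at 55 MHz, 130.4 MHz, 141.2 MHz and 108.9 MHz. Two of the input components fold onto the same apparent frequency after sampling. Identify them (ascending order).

55 MHz, 130.4 MHz

fs/2 = 18.85 MHz.
55 MHz mod fs = 17.3 MHz.
17.3 MHz ≤ fs/2 = 18.85 MHz, appears at 17.3 MHz.
130.4 MHz mod fs = 17.3 MHz.
17.3 MHz ≤ fs/2 = 18.85 MHz, appears at 17.3 MHz.
141.2 MHz mod fs = 28.1 MHz.
28.1 MHz > fs/2 = 18.85 MHz, folds to fs − 28.1 MHz = 9.6 MHz.
108.9 MHz mod fs = 33.5 MHz.
33.5 MHz > fs/2 = 18.85 MHz, folds to fs − 33.5 MHz = 4.2 MHz.
55 MHz and 130.4 MHz both map to 17.3 MHz.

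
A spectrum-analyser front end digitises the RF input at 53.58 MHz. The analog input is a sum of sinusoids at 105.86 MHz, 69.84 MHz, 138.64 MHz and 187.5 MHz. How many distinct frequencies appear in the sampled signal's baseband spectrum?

4

fs/2 = 26.79 MHz.
105.86 MHz mod fs = 52.28 MHz.
52.28 MHz > fs/2 = 26.79 MHz, folds to fs − 52.28 MHz = 1.3 MHz.
69.84 MHz mod fs = 16.26 MHz.
16.26 MHz ≤ fs/2 = 26.79 MHz, appears at 16.26 MHz.
138.64 MHz mod fs = 31.48 MHz.
31.48 MHz > fs/2 = 26.79 MHz, folds to fs − 31.48 MHz = 22.1 MHz.
187.5 MHz mod fs = 26.76 MHz.
26.76 MHz ≤ fs/2 = 26.79 MHz, appears at 26.76 MHz.
Distinct values: {1.3 MHz, 16.26 MHz, 22.1 MHz, 26.76 MHz} → 4.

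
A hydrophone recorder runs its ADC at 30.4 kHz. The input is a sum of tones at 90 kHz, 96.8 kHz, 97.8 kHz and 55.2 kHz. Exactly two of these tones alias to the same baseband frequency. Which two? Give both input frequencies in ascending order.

fs/2 = 15.2 kHz.
90 kHz mod fs = 29.2 kHz.
29.2 kHz > fs/2 = 15.2 kHz, folds to fs − 29.2 kHz = 1.2 kHz.
96.8 kHz mod fs = 5.6 kHz.
5.6 kHz ≤ fs/2 = 15.2 kHz, appears at 5.6 kHz.
97.8 kHz mod fs = 6.6 kHz.
6.6 kHz ≤ fs/2 = 15.2 kHz, appears at 6.6 kHz.
55.2 kHz mod fs = 24.8 kHz.
24.8 kHz > fs/2 = 15.2 kHz, folds to fs − 24.8 kHz = 5.6 kHz.
55.2 kHz and 96.8 kHz both map to 5.6 kHz.

55.2 kHz, 96.8 kHz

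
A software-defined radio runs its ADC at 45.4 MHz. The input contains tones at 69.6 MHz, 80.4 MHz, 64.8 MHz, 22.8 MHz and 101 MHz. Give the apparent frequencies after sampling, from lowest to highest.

fs/2 = 22.7 MHz.
69.6 MHz mod fs = 24.2 MHz.
24.2 MHz > fs/2 = 22.7 MHz, folds to fs − 24.2 MHz = 21.2 MHz.
80.4 MHz mod fs = 35 MHz.
35 MHz > fs/2 = 22.7 MHz, folds to fs − 35 MHz = 10.4 MHz.
64.8 MHz mod fs = 19.4 MHz.
19.4 MHz ≤ fs/2 = 22.7 MHz, appears at 19.4 MHz.
22.8 MHz > fs/2 = 22.7 MHz, folds to fs − 22.8 MHz = 22.6 MHz.
101 MHz mod fs = 10.2 MHz.
10.2 MHz ≤ fs/2 = 22.7 MHz, appears at 10.2 MHz.
Distinct values: {10.2 MHz, 10.4 MHz, 19.4 MHz, 21.2 MHz, 22.6 MHz}.

10.2 MHz, 10.4 MHz, 19.4 MHz, 21.2 MHz, 22.6 MHz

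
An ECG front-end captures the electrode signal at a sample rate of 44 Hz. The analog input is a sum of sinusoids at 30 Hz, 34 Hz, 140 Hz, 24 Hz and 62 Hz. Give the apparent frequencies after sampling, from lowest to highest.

fs/2 = 22 Hz.
30 Hz > fs/2 = 22 Hz, folds to fs − 30 Hz = 14 Hz.
34 Hz > fs/2 = 22 Hz, folds to fs − 34 Hz = 10 Hz.
140 Hz mod fs = 8 Hz.
8 Hz ≤ fs/2 = 22 Hz, appears at 8 Hz.
24 Hz > fs/2 = 22 Hz, folds to fs − 24 Hz = 20 Hz.
62 Hz mod fs = 18 Hz.
18 Hz ≤ fs/2 = 22 Hz, appears at 18 Hz.
Distinct values: {8 Hz, 10 Hz, 14 Hz, 18 Hz, 20 Hz}.

8 Hz, 10 Hz, 14 Hz, 18 Hz, 20 Hz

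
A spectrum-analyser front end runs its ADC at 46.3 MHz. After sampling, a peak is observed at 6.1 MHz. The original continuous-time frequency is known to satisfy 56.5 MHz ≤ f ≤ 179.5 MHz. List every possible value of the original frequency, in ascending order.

Frequencies that alias to 6.1 MHz are k·fs ± 6.1 MHz for integer k ≥ 0.
k=0: 6.1 MHz.
k=1: 40.2 MHz, 52.4 MHz.
k=2: 86.5 MHz, 98.7 MHz.
k=3: 132.8 MHz, 145 MHz.
k=4: 179.1 MHz, 191.3 MHz.
k=5: 225.4 MHz, 237.6 MHz.
Within [56.5 MHz, 179.5 MHz]: 86.5 MHz, 98.7 MHz, 132.8 MHz, 145 MHz, 179.1 MHz.

86.5 MHz, 98.7 MHz, 132.8 MHz, 145 MHz, 179.1 MHz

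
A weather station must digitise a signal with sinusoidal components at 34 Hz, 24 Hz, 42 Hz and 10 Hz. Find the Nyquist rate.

84 Hz

Highest-frequency component: 42 Hz.
Nyquist rate = 2 × 42 Hz = 84 Hz.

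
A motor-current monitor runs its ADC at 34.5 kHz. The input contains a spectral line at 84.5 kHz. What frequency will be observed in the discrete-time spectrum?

15.5 kHz

84.5 kHz mod fs = 15.5 kHz.
15.5 kHz ≤ fs/2 = 17.25 kHz, appears at 15.5 kHz.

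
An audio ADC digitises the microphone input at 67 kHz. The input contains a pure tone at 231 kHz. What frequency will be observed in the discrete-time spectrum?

30 kHz

231 kHz mod fs = 30 kHz.
30 kHz ≤ fs/2 = 33.5 kHz, appears at 30 kHz.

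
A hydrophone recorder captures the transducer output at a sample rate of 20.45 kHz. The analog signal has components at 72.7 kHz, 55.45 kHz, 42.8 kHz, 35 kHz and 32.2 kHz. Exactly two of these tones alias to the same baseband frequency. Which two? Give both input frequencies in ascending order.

35 kHz, 55.45 kHz

fs/2 = 10.225 kHz.
72.7 kHz mod fs = 11.35 kHz.
11.35 kHz > fs/2 = 10.225 kHz, folds to fs − 11.35 kHz = 9.1 kHz.
55.45 kHz mod fs = 14.55 kHz.
14.55 kHz > fs/2 = 10.225 kHz, folds to fs − 14.55 kHz = 5.9 kHz.
42.8 kHz mod fs = 1.9 kHz.
1.9 kHz ≤ fs/2 = 10.225 kHz, appears at 1.9 kHz.
35 kHz mod fs = 14.55 kHz.
14.55 kHz > fs/2 = 10.225 kHz, folds to fs − 14.55 kHz = 5.9 kHz.
32.2 kHz mod fs = 11.75 kHz.
11.75 kHz > fs/2 = 10.225 kHz, folds to fs − 11.75 kHz = 8.7 kHz.
35 kHz and 55.45 kHz both map to 5.9 kHz.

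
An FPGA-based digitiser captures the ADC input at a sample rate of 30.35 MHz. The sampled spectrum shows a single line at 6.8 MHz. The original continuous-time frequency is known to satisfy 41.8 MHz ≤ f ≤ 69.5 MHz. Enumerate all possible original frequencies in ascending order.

53.9 MHz, 67.5 MHz

Frequencies that alias to 6.8 MHz are k·fs ± 6.8 MHz for integer k ≥ 0.
k=0: 6.8 MHz.
k=1: 23.55 MHz, 37.15 MHz.
k=2: 53.9 MHz, 67.5 MHz.
k=3: 84.25 MHz, 97.85 MHz.
Within [41.8 MHz, 69.5 MHz]: 53.9 MHz, 67.5 MHz.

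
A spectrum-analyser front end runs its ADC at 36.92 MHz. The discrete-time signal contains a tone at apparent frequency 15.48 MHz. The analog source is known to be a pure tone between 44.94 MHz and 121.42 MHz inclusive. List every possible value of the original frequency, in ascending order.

52.4 MHz, 58.36 MHz, 89.32 MHz, 95.28 MHz

Frequencies that alias to 15.48 MHz are k·fs ± 15.48 MHz for integer k ≥ 0.
k=0: 15.48 MHz.
k=1: 21.44 MHz, 52.4 MHz.
k=2: 58.36 MHz, 89.32 MHz.
k=3: 95.28 MHz, 126.24 MHz.
k=4: 132.2 MHz, 163.16 MHz.
Within [44.94 MHz, 121.42 MHz]: 52.4 MHz, 58.36 MHz, 89.32 MHz, 95.28 MHz.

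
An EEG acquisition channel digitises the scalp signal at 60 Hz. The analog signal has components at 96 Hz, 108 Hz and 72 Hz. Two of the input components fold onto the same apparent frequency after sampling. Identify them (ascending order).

fs/2 = 30 Hz.
96 Hz mod fs = 36 Hz.
36 Hz > fs/2 = 30 Hz, folds to fs − 36 Hz = 24 Hz.
108 Hz mod fs = 48 Hz.
48 Hz > fs/2 = 30 Hz, folds to fs − 48 Hz = 12 Hz.
72 Hz mod fs = 12 Hz.
12 Hz ≤ fs/2 = 30 Hz, appears at 12 Hz.
72 Hz and 108 Hz both map to 12 Hz.

72 Hz, 108 Hz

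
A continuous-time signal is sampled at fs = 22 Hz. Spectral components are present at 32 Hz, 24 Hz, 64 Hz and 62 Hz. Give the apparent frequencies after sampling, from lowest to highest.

fs/2 = 11 Hz.
32 Hz mod fs = 10 Hz.
10 Hz ≤ fs/2 = 11 Hz, appears at 10 Hz.
24 Hz mod fs = 2 Hz.
2 Hz ≤ fs/2 = 11 Hz, appears at 2 Hz.
64 Hz mod fs = 20 Hz.
20 Hz > fs/2 = 11 Hz, folds to fs − 20 Hz = 2 Hz.
62 Hz mod fs = 18 Hz.
18 Hz > fs/2 = 11 Hz, folds to fs − 18 Hz = 4 Hz.
Distinct values: {2 Hz, 4 Hz, 10 Hz}.

2 Hz, 4 Hz, 10 Hz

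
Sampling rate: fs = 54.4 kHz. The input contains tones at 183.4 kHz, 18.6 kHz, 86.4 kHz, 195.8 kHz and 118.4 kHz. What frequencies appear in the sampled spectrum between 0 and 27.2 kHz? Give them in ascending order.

fs/2 = 27.2 kHz.
183.4 kHz mod fs = 20.2 kHz.
20.2 kHz ≤ fs/2 = 27.2 kHz, appears at 20.2 kHz.
18.6 kHz ≤ fs/2 = 27.2 kHz, passes unchanged.
86.4 kHz mod fs = 32 kHz.
32 kHz > fs/2 = 27.2 kHz, folds to fs − 32 kHz = 22.4 kHz.
195.8 kHz mod fs = 32.6 kHz.
32.6 kHz > fs/2 = 27.2 kHz, folds to fs − 32.6 kHz = 21.8 kHz.
118.4 kHz mod fs = 9.6 kHz.
9.6 kHz ≤ fs/2 = 27.2 kHz, appears at 9.6 kHz.
Distinct values: {9.6 kHz, 18.6 kHz, 20.2 kHz, 21.8 kHz, 22.4 kHz}.

9.6 kHz, 18.6 kHz, 20.2 kHz, 21.8 kHz, 22.4 kHz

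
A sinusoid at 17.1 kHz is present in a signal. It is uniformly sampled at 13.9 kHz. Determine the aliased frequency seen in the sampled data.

17.1 kHz mod fs = 3.2 kHz.
3.2 kHz ≤ fs/2 = 6.95 kHz, appears at 3.2 kHz.

3.2 kHz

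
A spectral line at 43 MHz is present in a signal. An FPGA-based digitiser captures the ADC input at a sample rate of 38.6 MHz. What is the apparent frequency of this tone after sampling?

43 MHz mod fs = 4.4 MHz.
4.4 MHz ≤ fs/2 = 19.3 MHz, appears at 4.4 MHz.

4.4 MHz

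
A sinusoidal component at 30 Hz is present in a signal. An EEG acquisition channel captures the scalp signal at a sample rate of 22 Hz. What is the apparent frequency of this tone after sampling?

30 Hz mod fs = 8 Hz.
8 Hz ≤ fs/2 = 11 Hz, appears at 8 Hz.

8 Hz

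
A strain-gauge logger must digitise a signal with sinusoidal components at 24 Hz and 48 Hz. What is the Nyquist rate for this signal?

96 Hz

Highest-frequency component: 48 Hz.
Nyquist rate = 2 × 48 Hz = 96 Hz.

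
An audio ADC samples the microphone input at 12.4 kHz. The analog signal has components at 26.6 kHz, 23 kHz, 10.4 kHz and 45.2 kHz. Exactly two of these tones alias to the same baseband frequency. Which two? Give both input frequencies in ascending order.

23 kHz, 26.6 kHz

fs/2 = 6.2 kHz.
26.6 kHz mod fs = 1.8 kHz.
1.8 kHz ≤ fs/2 = 6.2 kHz, appears at 1.8 kHz.
23 kHz mod fs = 10.6 kHz.
10.6 kHz > fs/2 = 6.2 kHz, folds to fs − 10.6 kHz = 1.8 kHz.
10.4 kHz > fs/2 = 6.2 kHz, folds to fs − 10.4 kHz = 2 kHz.
45.2 kHz mod fs = 8 kHz.
8 kHz > fs/2 = 6.2 kHz, folds to fs − 8 kHz = 4.4 kHz.
23 kHz and 26.6 kHz both map to 1.8 kHz.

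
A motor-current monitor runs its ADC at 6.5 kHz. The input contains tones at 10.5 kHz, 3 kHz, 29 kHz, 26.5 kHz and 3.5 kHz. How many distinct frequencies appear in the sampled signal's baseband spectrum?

3

fs/2 = 3.25 kHz.
10.5 kHz mod fs = 4 kHz.
4 kHz > fs/2 = 3.25 kHz, folds to fs − 4 kHz = 2.5 kHz.
3 kHz ≤ fs/2 = 3.25 kHz, passes unchanged.
29 kHz mod fs = 3 kHz.
3 kHz ≤ fs/2 = 3.25 kHz, appears at 3 kHz.
26.5 kHz mod fs = 0.5 kHz.
0.5 kHz ≤ fs/2 = 3.25 kHz, appears at 0.5 kHz.
3.5 kHz > fs/2 = 3.25 kHz, folds to fs − 3.5 kHz = 3 kHz.
Distinct values: {0.5 kHz, 2.5 kHz, 3 kHz} → 3.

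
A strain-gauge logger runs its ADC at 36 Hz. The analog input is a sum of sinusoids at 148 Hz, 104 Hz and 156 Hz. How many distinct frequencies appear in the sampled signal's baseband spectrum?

2

fs/2 = 18 Hz.
148 Hz mod fs = 4 Hz.
4 Hz ≤ fs/2 = 18 Hz, appears at 4 Hz.
104 Hz mod fs = 32 Hz.
32 Hz > fs/2 = 18 Hz, folds to fs − 32 Hz = 4 Hz.
156 Hz mod fs = 12 Hz.
12 Hz ≤ fs/2 = 18 Hz, appears at 12 Hz.
Distinct values: {4 Hz, 12 Hz} → 2.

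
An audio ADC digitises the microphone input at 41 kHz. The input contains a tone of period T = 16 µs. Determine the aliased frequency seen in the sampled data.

T = 16 µs → f = 1/T = 62.5 kHz.
62.5 kHz mod fs = 21.5 kHz.
21.5 kHz > fs/2 = 20.5 kHz, folds to fs − 21.5 kHz = 19.5 kHz.

19.5 kHz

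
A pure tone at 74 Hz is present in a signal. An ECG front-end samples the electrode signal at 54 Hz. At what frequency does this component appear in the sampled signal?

20 Hz

74 Hz mod fs = 20 Hz.
20 Hz ≤ fs/2 = 27 Hz, appears at 20 Hz.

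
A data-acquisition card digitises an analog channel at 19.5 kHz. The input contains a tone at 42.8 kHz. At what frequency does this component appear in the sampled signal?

3.8 kHz

42.8 kHz mod fs = 3.8 kHz.
3.8 kHz ≤ fs/2 = 9.75 kHz, appears at 3.8 kHz.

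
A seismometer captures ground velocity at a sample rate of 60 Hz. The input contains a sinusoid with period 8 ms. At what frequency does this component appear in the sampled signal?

5 Hz

T = 8 ms → f = 1/T = 125 Hz.
125 Hz mod fs = 5 Hz.
5 Hz ≤ fs/2 = 30 Hz, appears at 5 Hz.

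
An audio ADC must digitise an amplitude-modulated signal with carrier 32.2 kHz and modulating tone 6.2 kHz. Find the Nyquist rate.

76.8 kHz

AM sidebands sit at fc ± fm = 26 kHz and 38.4 kHz.
Highest-frequency component: 38.4 kHz.
Nyquist rate = 2 × 38.4 kHz = 76.8 kHz.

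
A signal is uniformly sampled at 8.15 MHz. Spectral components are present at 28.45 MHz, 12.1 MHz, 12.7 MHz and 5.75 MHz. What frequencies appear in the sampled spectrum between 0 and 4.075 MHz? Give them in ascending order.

2.4 MHz, 3.6 MHz, 3.95 MHz, 4 MHz

fs/2 = 4.075 MHz.
28.45 MHz mod fs = 4 MHz.
4 MHz ≤ fs/2 = 4.075 MHz, appears at 4 MHz.
12.1 MHz mod fs = 3.95 MHz.
3.95 MHz ≤ fs/2 = 4.075 MHz, appears at 3.95 MHz.
12.7 MHz mod fs = 4.55 MHz.
4.55 MHz > fs/2 = 4.075 MHz, folds to fs − 4.55 MHz = 3.6 MHz.
5.75 MHz > fs/2 = 4.075 MHz, folds to fs − 5.75 MHz = 2.4 MHz.
Distinct values: {2.4 MHz, 3.6 MHz, 3.95 MHz, 4 MHz}.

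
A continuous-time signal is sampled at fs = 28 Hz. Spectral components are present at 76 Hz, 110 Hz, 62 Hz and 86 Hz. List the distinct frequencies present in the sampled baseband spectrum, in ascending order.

fs/2 = 14 Hz.
76 Hz mod fs = 20 Hz.
20 Hz > fs/2 = 14 Hz, folds to fs − 20 Hz = 8 Hz.
110 Hz mod fs = 26 Hz.
26 Hz > fs/2 = 14 Hz, folds to fs − 26 Hz = 2 Hz.
62 Hz mod fs = 6 Hz.
6 Hz ≤ fs/2 = 14 Hz, appears at 6 Hz.
86 Hz mod fs = 2 Hz.
2 Hz ≤ fs/2 = 14 Hz, appears at 2 Hz.
Distinct values: {2 Hz, 6 Hz, 8 Hz}.

2 Hz, 6 Hz, 8 Hz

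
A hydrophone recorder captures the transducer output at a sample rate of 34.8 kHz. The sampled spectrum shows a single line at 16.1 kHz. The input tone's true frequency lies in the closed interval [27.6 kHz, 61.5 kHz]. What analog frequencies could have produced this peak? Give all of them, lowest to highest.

Frequencies that alias to 16.1 kHz are k·fs ± 16.1 kHz for integer k ≥ 0.
k=0: 16.1 kHz.
k=1: 18.7 kHz, 50.9 kHz.
k=2: 53.5 kHz, 85.7 kHz.
k=3: 88.3 kHz, 120.5 kHz.
Within [27.6 kHz, 61.5 kHz]: 50.9 kHz, 53.5 kHz.

50.9 kHz, 53.5 kHz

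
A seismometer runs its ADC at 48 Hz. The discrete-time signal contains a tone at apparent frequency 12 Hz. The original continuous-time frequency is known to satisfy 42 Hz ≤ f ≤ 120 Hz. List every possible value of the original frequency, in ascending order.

Frequencies that alias to 12 Hz are k·fs ± 12 Hz for integer k ≥ 0.
k=0: 12 Hz.
k=1: 36 Hz, 60 Hz.
k=2: 84 Hz, 108 Hz.
k=3: 132 Hz, 156 Hz.
Within [42 Hz, 120 Hz]: 60 Hz, 84 Hz, 108 Hz.

60 Hz, 84 Hz, 108 Hz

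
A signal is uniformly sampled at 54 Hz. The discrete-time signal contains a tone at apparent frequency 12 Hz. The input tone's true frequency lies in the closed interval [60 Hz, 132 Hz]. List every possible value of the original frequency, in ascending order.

Frequencies that alias to 12 Hz are k·fs ± 12 Hz for integer k ≥ 0.
k=0: 12 Hz.
k=1: 42 Hz, 66 Hz.
k=2: 96 Hz, 120 Hz.
k=3: 150 Hz, 174 Hz.
Within [60 Hz, 132 Hz]: 66 Hz, 96 Hz, 120 Hz.

66 Hz, 96 Hz, 120 Hz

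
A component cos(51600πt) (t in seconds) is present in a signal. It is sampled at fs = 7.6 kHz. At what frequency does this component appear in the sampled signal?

ω = 51600π rad/s → f = ω/(2π) = 25800 Hz = 25.8 kHz.
25.8 kHz mod fs = 3 kHz.
3 kHz ≤ fs/2 = 3.8 kHz, appears at 3 kHz.

3 kHz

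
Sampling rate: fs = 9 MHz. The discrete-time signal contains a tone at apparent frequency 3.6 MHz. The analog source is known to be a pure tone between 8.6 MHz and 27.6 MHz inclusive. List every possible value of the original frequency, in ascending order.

12.6 MHz, 14.4 MHz, 21.6 MHz, 23.4 MHz

Frequencies that alias to 3.6 MHz are k·fs ± 3.6 MHz for integer k ≥ 0.
k=0: 3.6 MHz.
k=1: 5.4 MHz, 12.6 MHz.
k=2: 14.4 MHz, 21.6 MHz.
k=3: 23.4 MHz, 30.6 MHz.
k=4: 32.4 MHz, 39.6 MHz.
Within [8.6 MHz, 27.6 MHz]: 12.6 MHz, 14.4 MHz, 21.6 MHz, 23.4 MHz.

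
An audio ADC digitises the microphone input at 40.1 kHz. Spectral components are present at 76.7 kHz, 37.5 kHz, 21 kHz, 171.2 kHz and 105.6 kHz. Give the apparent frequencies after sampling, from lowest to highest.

fs/2 = 20.05 kHz.
76.7 kHz mod fs = 36.6 kHz.
36.6 kHz > fs/2 = 20.05 kHz, folds to fs − 36.6 kHz = 3.5 kHz.
37.5 kHz > fs/2 = 20.05 kHz, folds to fs − 37.5 kHz = 2.6 kHz.
21 kHz > fs/2 = 20.05 kHz, folds to fs − 21 kHz = 19.1 kHz.
171.2 kHz mod fs = 10.8 kHz.
10.8 kHz ≤ fs/2 = 20.05 kHz, appears at 10.8 kHz.
105.6 kHz mod fs = 25.4 kHz.
25.4 kHz > fs/2 = 20.05 kHz, folds to fs − 25.4 kHz = 14.7 kHz.
Distinct values: {2.6 kHz, 3.5 kHz, 10.8 kHz, 14.7 kHz, 19.1 kHz}.

2.6 kHz, 3.5 kHz, 10.8 kHz, 14.7 kHz, 19.1 kHz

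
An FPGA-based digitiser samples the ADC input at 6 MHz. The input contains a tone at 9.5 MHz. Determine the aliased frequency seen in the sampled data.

9.5 MHz mod fs = 3.5 MHz.
3.5 MHz > fs/2 = 3 MHz, folds to fs − 3.5 MHz = 2.5 MHz.

2.5 MHz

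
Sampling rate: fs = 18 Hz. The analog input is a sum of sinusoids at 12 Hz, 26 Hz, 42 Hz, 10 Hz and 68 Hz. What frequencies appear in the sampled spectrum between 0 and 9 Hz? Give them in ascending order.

fs/2 = 9 Hz.
12 Hz > fs/2 = 9 Hz, folds to fs − 12 Hz = 6 Hz.
26 Hz mod fs = 8 Hz.
8 Hz ≤ fs/2 = 9 Hz, appears at 8 Hz.
42 Hz mod fs = 6 Hz.
6 Hz ≤ fs/2 = 9 Hz, appears at 6 Hz.
10 Hz > fs/2 = 9 Hz, folds to fs − 10 Hz = 8 Hz.
68 Hz mod fs = 14 Hz.
14 Hz > fs/2 = 9 Hz, folds to fs − 14 Hz = 4 Hz.
Distinct values: {4 Hz, 6 Hz, 8 Hz}.

4 Hz, 6 Hz, 8 Hz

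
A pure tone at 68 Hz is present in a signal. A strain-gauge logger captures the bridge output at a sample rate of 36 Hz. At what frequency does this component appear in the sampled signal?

4 Hz

68 Hz mod fs = 32 Hz.
32 Hz > fs/2 = 18 Hz, folds to fs − 32 Hz = 4 Hz.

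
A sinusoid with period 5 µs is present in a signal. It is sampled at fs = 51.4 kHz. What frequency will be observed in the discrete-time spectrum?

5.6 kHz

T = 5 µs → f = 1/T = 200 kHz.
200 kHz mod fs = 45.8 kHz.
45.8 kHz > fs/2 = 25.7 kHz, folds to fs − 45.8 kHz = 5.6 kHz.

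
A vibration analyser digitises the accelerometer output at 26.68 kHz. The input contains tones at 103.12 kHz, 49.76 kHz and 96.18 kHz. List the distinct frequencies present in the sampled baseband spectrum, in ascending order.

fs/2 = 13.34 kHz.
103.12 kHz mod fs = 23.08 kHz.
23.08 kHz > fs/2 = 13.34 kHz, folds to fs − 23.08 kHz = 3.6 kHz.
49.76 kHz mod fs = 23.08 kHz.
23.08 kHz > fs/2 = 13.34 kHz, folds to fs − 23.08 kHz = 3.6 kHz.
96.18 kHz mod fs = 16.14 kHz.
16.14 kHz > fs/2 = 13.34 kHz, folds to fs − 16.14 kHz = 10.54 kHz.
Distinct values: {3.6 kHz, 10.54 kHz}.

3.6 kHz, 10.54 kHz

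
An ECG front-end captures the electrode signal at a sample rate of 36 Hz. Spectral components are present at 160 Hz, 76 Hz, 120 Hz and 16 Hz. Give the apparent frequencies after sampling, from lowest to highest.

4 Hz, 12 Hz, 16 Hz

fs/2 = 18 Hz.
160 Hz mod fs = 16 Hz.
16 Hz ≤ fs/2 = 18 Hz, appears at 16 Hz.
76 Hz mod fs = 4 Hz.
4 Hz ≤ fs/2 = 18 Hz, appears at 4 Hz.
120 Hz mod fs = 12 Hz.
12 Hz ≤ fs/2 = 18 Hz, appears at 12 Hz.
16 Hz ≤ fs/2 = 18 Hz, passes unchanged.
Distinct values: {4 Hz, 12 Hz, 16 Hz}.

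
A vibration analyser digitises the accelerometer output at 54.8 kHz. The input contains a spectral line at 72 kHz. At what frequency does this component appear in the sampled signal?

17.2 kHz

72 kHz mod fs = 17.2 kHz.
17.2 kHz ≤ fs/2 = 27.4 kHz, appears at 17.2 kHz.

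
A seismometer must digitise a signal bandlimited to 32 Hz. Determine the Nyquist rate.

64 Hz

Nyquist rate = 2 × 32 Hz = 64 Hz.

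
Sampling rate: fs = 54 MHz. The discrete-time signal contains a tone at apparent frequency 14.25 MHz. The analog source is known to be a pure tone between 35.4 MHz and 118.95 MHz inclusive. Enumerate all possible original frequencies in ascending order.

39.75 MHz, 68.25 MHz, 93.75 MHz

Frequencies that alias to 14.25 MHz are k·fs ± 14.25 MHz for integer k ≥ 0.
k=0: 14.25 MHz.
k=1: 39.75 MHz, 68.25 MHz.
k=2: 93.75 MHz, 122.25 MHz.
k=3: 147.75 MHz, 176.25 MHz.
Within [35.4 MHz, 118.95 MHz]: 39.75 MHz, 68.25 MHz, 93.75 MHz.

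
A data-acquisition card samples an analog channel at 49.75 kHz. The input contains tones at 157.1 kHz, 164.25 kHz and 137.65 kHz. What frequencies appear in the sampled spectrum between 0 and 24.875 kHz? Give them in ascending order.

7.85 kHz, 11.6 kHz, 15 kHz

fs/2 = 24.875 kHz.
157.1 kHz mod fs = 7.85 kHz.
7.85 kHz ≤ fs/2 = 24.875 kHz, appears at 7.85 kHz.
164.25 kHz mod fs = 15 kHz.
15 kHz ≤ fs/2 = 24.875 kHz, appears at 15 kHz.
137.65 kHz mod fs = 38.15 kHz.
38.15 kHz > fs/2 = 24.875 kHz, folds to fs − 38.15 kHz = 11.6 kHz.
Distinct values: {7.85 kHz, 11.6 kHz, 15 kHz}.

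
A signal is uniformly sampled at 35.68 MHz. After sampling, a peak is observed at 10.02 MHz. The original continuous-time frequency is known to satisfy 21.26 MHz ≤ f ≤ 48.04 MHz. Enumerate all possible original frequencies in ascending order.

25.66 MHz, 45.7 MHz

Frequencies that alias to 10.02 MHz are k·fs ± 10.02 MHz for integer k ≥ 0.
k=0: 10.02 MHz.
k=1: 25.66 MHz, 45.7 MHz.
k=2: 61.34 MHz, 81.38 MHz.
Within [21.26 MHz, 48.04 MHz]: 25.66 MHz, 45.7 MHz.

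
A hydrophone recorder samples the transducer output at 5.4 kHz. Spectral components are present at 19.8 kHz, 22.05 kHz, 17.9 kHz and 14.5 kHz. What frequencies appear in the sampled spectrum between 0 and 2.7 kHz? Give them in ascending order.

fs/2 = 2.7 kHz.
19.8 kHz mod fs = 3.6 kHz.
3.6 kHz > fs/2 = 2.7 kHz, folds to fs − 3.6 kHz = 1.8 kHz.
22.05 kHz mod fs = 0.45 kHz.
0.45 kHz ≤ fs/2 = 2.7 kHz, appears at 0.45 kHz.
17.9 kHz mod fs = 1.7 kHz.
1.7 kHz ≤ fs/2 = 2.7 kHz, appears at 1.7 kHz.
14.5 kHz mod fs = 3.7 kHz.
3.7 kHz > fs/2 = 2.7 kHz, folds to fs − 3.7 kHz = 1.7 kHz.
Distinct values: {0.45 kHz, 1.7 kHz, 1.8 kHz}.

0.45 kHz, 1.7 kHz, 1.8 kHz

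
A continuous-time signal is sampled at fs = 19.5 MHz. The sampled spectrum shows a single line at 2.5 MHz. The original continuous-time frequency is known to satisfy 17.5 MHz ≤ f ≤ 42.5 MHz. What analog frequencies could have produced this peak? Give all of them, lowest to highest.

Frequencies that alias to 2.5 MHz are k·fs ± 2.5 MHz for integer k ≥ 0.
k=0: 2.5 MHz.
k=1: 17 MHz, 22 MHz.
k=2: 36.5 MHz, 41.5 MHz.
k=3: 56 MHz, 61 MHz.
Within [17.5 MHz, 42.5 MHz]: 22 MHz, 36.5 MHz, 41.5 MHz.

22 MHz, 36.5 MHz, 41.5 MHz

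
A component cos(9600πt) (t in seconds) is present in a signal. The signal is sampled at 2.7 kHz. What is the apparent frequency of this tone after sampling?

0.6 kHz

ω = 9600π rad/s → f = ω/(2π) = 4800 Hz = 4.8 kHz.
4.8 kHz mod fs = 2.1 kHz.
2.1 kHz > fs/2 = 1.35 kHz, folds to fs − 2.1 kHz = 0.6 kHz.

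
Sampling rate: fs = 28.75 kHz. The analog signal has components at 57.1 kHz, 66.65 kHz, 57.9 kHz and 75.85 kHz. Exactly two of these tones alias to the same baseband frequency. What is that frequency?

0.4 kHz

fs/2 = 14.375 kHz.
57.1 kHz mod fs = 28.35 kHz.
28.35 kHz > fs/2 = 14.375 kHz, folds to fs − 28.35 kHz = 0.4 kHz.
66.65 kHz mod fs = 9.15 kHz.
9.15 kHz ≤ fs/2 = 14.375 kHz, appears at 9.15 kHz.
57.9 kHz mod fs = 0.4 kHz.
0.4 kHz ≤ fs/2 = 14.375 kHz, appears at 0.4 kHz.
75.85 kHz mod fs = 18.35 kHz.
18.35 kHz > fs/2 = 14.375 kHz, folds to fs − 18.35 kHz = 10.4 kHz.
57.1 kHz and 57.9 kHz both map to 0.4 kHz.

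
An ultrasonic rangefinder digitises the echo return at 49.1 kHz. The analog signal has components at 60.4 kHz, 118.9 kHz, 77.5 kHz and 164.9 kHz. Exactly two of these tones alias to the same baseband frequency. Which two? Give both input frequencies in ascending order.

77.5 kHz, 118.9 kHz

fs/2 = 24.55 kHz.
60.4 kHz mod fs = 11.3 kHz.
11.3 kHz ≤ fs/2 = 24.55 kHz, appears at 11.3 kHz.
118.9 kHz mod fs = 20.7 kHz.
20.7 kHz ≤ fs/2 = 24.55 kHz, appears at 20.7 kHz.
77.5 kHz mod fs = 28.4 kHz.
28.4 kHz > fs/2 = 24.55 kHz, folds to fs − 28.4 kHz = 20.7 kHz.
164.9 kHz mod fs = 17.6 kHz.
17.6 kHz ≤ fs/2 = 24.55 kHz, appears at 17.6 kHz.
77.5 kHz and 118.9 kHz both map to 20.7 kHz.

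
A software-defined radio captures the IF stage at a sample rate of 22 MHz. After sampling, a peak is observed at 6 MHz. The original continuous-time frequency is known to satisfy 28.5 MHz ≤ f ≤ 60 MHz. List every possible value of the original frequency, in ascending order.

Frequencies that alias to 6 MHz are k·fs ± 6 MHz for integer k ≥ 0.
k=0: 6 MHz.
k=1: 16 MHz, 28 MHz.
k=2: 38 MHz, 50 MHz.
k=3: 60 MHz, 72 MHz.
k=4: 82 MHz, 94 MHz.
Within [28.5 MHz, 60 MHz]: 38 MHz, 50 MHz, 60 MHz.

38 MHz, 50 MHz, 60 MHz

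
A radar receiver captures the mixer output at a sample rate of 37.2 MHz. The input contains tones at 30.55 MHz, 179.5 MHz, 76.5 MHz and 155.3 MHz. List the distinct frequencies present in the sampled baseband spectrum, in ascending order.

2.1 MHz, 6.5 MHz, 6.65 MHz

fs/2 = 18.6 MHz.
30.55 MHz > fs/2 = 18.6 MHz, folds to fs − 30.55 MHz = 6.65 MHz.
179.5 MHz mod fs = 30.7 MHz.
30.7 MHz > fs/2 = 18.6 MHz, folds to fs − 30.7 MHz = 6.5 MHz.
76.5 MHz mod fs = 2.1 MHz.
2.1 MHz ≤ fs/2 = 18.6 MHz, appears at 2.1 MHz.
155.3 MHz mod fs = 6.5 MHz.
6.5 MHz ≤ fs/2 = 18.6 MHz, appears at 6.5 MHz.
Distinct values: {2.1 MHz, 6.5 MHz, 6.65 MHz}.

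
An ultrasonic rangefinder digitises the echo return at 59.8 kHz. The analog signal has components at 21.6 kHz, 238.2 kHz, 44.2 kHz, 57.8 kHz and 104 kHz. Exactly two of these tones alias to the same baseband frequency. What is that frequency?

15.6 kHz

fs/2 = 29.9 kHz.
21.6 kHz ≤ fs/2 = 29.9 kHz, passes unchanged.
238.2 kHz mod fs = 58.8 kHz.
58.8 kHz > fs/2 = 29.9 kHz, folds to fs − 58.8 kHz = 1 kHz.
44.2 kHz > fs/2 = 29.9 kHz, folds to fs − 44.2 kHz = 15.6 kHz.
57.8 kHz > fs/2 = 29.9 kHz, folds to fs − 57.8 kHz = 2 kHz.
104 kHz mod fs = 44.2 kHz.
44.2 kHz > fs/2 = 29.9 kHz, folds to fs − 44.2 kHz = 15.6 kHz.
44.2 kHz and 104 kHz both map to 15.6 kHz.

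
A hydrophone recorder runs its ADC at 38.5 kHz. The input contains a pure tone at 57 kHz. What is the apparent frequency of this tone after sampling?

57 kHz mod fs = 18.5 kHz.
18.5 kHz ≤ fs/2 = 19.25 kHz, appears at 18.5 kHz.

18.5 kHz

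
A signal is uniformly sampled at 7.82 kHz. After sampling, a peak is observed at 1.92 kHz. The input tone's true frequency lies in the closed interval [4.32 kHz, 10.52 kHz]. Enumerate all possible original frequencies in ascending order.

5.9 kHz, 9.74 kHz

Frequencies that alias to 1.92 kHz are k·fs ± 1.92 kHz for integer k ≥ 0.
k=0: 1.92 kHz.
k=1: 5.9 kHz, 9.74 kHz.
k=2: 13.72 kHz, 17.56 kHz.
Within [4.32 kHz, 10.52 kHz]: 5.9 kHz, 9.74 kHz.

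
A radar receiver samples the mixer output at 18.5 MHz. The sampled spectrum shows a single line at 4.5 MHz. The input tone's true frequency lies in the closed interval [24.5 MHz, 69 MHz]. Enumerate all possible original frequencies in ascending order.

Frequencies that alias to 4.5 MHz are k·fs ± 4.5 MHz for integer k ≥ 0.
k=0: 4.5 MHz.
k=1: 14 MHz, 23 MHz.
k=2: 32.5 MHz, 41.5 MHz.
k=3: 51 MHz, 60 MHz.
k=4: 69.5 MHz, 78.5 MHz.
Within [24.5 MHz, 69 MHz]: 32.5 MHz, 41.5 MHz, 51 MHz, 60 MHz.

32.5 MHz, 41.5 MHz, 51 MHz, 60 MHz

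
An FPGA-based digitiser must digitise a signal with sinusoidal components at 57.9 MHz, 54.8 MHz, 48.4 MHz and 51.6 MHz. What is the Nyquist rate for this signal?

115.8 MHz

Highest-frequency component: 57.9 MHz.
Nyquist rate = 2 × 57.9 MHz = 115.8 MHz.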